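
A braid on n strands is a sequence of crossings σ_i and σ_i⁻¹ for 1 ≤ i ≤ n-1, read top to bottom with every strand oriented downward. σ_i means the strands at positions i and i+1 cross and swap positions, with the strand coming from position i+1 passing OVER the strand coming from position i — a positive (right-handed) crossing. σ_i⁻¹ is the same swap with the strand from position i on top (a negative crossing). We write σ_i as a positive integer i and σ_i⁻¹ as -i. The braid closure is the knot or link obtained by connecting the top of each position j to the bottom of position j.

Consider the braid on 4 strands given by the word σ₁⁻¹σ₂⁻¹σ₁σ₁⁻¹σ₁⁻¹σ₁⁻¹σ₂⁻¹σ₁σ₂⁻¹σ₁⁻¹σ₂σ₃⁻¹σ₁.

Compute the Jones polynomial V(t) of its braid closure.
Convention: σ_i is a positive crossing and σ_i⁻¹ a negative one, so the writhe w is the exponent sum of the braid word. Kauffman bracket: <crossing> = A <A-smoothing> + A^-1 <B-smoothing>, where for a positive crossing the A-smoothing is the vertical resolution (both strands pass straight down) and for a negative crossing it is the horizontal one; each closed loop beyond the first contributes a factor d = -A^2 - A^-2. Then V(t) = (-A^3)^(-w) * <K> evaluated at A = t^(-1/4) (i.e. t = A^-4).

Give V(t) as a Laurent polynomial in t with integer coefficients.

t^-1 - t^-2 + 2*t^-3 - t^-4 + t^-5 - t^-6

Derivation:
The presented braid s1^-1 s2^-1 s1 s1^-1 s1^-1 s1^-1 s2^-1 s1 s2^-1 s1^-1 s2 s3^-1 s1 on 4 strands reduces by inverse Markov moves (closure unchanged at each step):
  Deconjugate: the word is γ·β·γ⁻¹ with γ = s1^-1 (prefix) and γ⁻¹ = s1 (suffix); strip both.
  Destabilize: the word has the form β·s3^-1 where s3^-1 occurs only as the final letter (β ∈ B_3); drop it and the last strand → 3 strands.
  Deconjugate: the word is γ·β·γ⁻¹ with γ = s2^-1 s1 (prefix) and γ⁻¹ = s1^-1 s2 (suffix); strip both.
Reduced to β = s1^-1 s1^-1 s1^-1 s2^-1 s1 s2^-1 on 3 strands, 6 crossings.
Compute on β:
Braid: s1^-1 s1^-1 s1^-1 s2^-1 s1 s2^-1 on 3 strands, 6 crossings.
Writhe w = (#positive) - (#negative) = 1 - 5 = -4.
State-sum expansion of <K>. There are 2^6 = 64 states.
For each crossing: s=0 is the vertical smoothing, s=1 horizontal. Crossing k contributes A^(sign_k * (1 - 2*s_k)); loop factor d = -A^2 - A^-2.
Tabulate the states by total A-exponent and number of loops L (A-exp: L × count):
  A^6: L=4 ×1
  A^4: L=3 ×6
  A^2: L=2 ×12, L=4 ×3
  A^0: L=1 ×9, L=3 ×10, L=5 ×1
  A^-2: L=2 ×12, L=4 ×3
  A^-4: L=1 ×2, L=3 ×4
  A^-6: L=2 ×1
Each group contributes A^e * Σ count * d^(L-1):
Powers of d = -A^2 - A^-2: d^2 = A^4 + 2 + A^-4; d^3 = -A^6 - 3*A^2 - 3*A^-2 - A^-6; d^4 = A^8 + 4*A^4 + 6 + 4*A^-4 + A^-8.
  A^6 * (d^3) = -A^12 - 3*A^8 - 3*A^4 - 1
  A^4 * (6*d^2) = 6*A^8 + 12*A^4 + 6
  A^2 * (12*d + 3*d^3) = -3*A^8 - 21*A^4 - 21 - 3*A^-4
  A^0 * (9 + 10*d^2 + d^4) = A^8 + 14*A^4 + 35 + 14*A^-4 + A^-8
  A^-2 * (12*d + 3*d^3) = -3*A^4 - 21 - 21*A^-4 - 3*A^-8
  A^-4 * (2 + 4*d^2) = 4 + 10*A^-4 + 4*A^-8
  A^-6 * (d) = -A^-4 - A^-8
Summing the groups: <K> = -A^12 + A^8 - A^4 + 2 - A^-4 + A^-8
Normalise by the writhe: (-A^3)^(-w) = (-A^3)^(4) = A^12, so f(A) = A^12 * <K> = -A^24 + A^20 - A^16 + 2*A^12 - A^8 + A^4.
Substitute A = t^(-1/4), i.e. A^e → t^(-e/4): V(t) = t^-1 - t^-2 + 2*t^-3 - t^-4 + t^-5 - t^-6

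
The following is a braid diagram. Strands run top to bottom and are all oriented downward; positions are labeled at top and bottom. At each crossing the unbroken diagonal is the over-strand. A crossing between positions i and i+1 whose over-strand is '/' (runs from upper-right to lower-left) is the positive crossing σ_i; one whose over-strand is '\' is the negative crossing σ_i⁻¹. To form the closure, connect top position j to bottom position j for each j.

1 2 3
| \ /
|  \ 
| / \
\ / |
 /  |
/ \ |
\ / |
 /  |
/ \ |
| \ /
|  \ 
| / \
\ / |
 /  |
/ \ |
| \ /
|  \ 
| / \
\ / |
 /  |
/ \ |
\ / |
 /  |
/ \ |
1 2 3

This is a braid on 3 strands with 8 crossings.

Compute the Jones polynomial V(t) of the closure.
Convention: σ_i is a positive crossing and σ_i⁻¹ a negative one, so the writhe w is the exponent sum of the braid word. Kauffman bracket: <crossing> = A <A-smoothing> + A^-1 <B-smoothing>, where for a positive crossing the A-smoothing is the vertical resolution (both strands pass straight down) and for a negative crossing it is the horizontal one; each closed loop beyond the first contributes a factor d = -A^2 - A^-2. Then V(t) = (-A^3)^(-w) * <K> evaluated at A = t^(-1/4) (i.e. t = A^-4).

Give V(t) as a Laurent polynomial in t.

Reading the diagram top to bottom ('/'-over between positions i,i+1 = s_i, '\'-over = s_i^-1): braid word = s2^-1 s1 s1 s2^-1 s1 s2^-1 s1 s1.
Braid: s2^-1 s1 s1 s2^-1 s1 s2^-1 s1 s1 on 3 strands, 8 crossings.
Writhe w = (#positive) - (#negative) = 5 - 3 = 2.
Computing the Kauffman bracket via state sum. There are 2^8 = 256 states.
For each crossing: s=0 is the vertical smoothing, s=1 horizontal. Crossing k contributes A^(sign_k * (1 - 2*s_k)); loop factor d = -A^2 - A^-2.
Tabulate the states by total A-exponent and number of loops L (A-exp: L × count):
  A^8: L=4 ×1
  A^6: L=3 ×8
  A^4: L=2 ×26, L=4 ×2
  A^2: L=1 ×35, L=3 ×21
  A^0: L=2 ×63, L=4 ×7
  A^-2: L=3 ×55, L=5 ×1
  A^-4: L=4 ×28
  A^-6: L=5 ×8
  A^-8: L=6 ×1
Each group contributes A^e * Σ count * d^(L-1):
Powers of d = -A^2 - A^-2: d^2 = A^4 + 2 + A^-4; d^3 = -A^6 - 3*A^2 - 3*A^-2 - A^-6; d^4 = A^8 + 4*A^4 + 6 + 4*A^-4 + A^-8; d^5 = -A^10 - 5*A^6 - 10*A^2 - 10*A^-2 - 5*A^-6 - A^-10.
  A^8 * (d^3) = -A^14 - 3*A^10 - 3*A^6 - A^2
  A^6 * (8*d^2) = 8*A^10 + 16*A^6 + 8*A^2
  A^4 * (26*d + 2*d^3) = -2*A^10 - 32*A^6 - 32*A^2 - 2*A^-2
  A^2 * (35 + 21*d^2) = 21*A^6 + 77*A^2 + 21*A^-2
  A^0 * (63*d + 7*d^3) = -7*A^6 - 84*A^2 - 84*A^-2 - 7*A^-6
  A^-2 * (55*d^2 + d^4) = A^6 + 59*A^2 + 116*A^-2 + 59*A^-6 + A^-10
  A^-4 * (28*d^3) = -28*A^2 - 84*A^-2 - 84*A^-6 - 28*A^-10
  A^-6 * (8*d^4) = 8*A^2 + 32*A^-2 + 48*A^-6 + 32*A^-10 + 8*A^-14
  A^-8 * (d^5) = -A^2 - 5*A^-2 - 10*A^-6 - 10*A^-10 - 5*A^-14 - A^-18
Summing the groups: <K> = -A^14 + 3*A^10 - 4*A^6 + 6*A^2 - 6*A^-2 + 6*A^-6 - 5*A^-10 + 3*A^-14 - A^-18
Normalise by the writhe: (-A^3)^(-w) = (-A^3)^(-2) = A^-6, so f(A) = A^-6 * <K> = -A^8 + 3*A^4 - 4 + 6*A^-4 - 6*A^-8 + 6*A^-12 - 5*A^-16 + 3*A^-20 - A^-24.
Substitute A = t^(-1/4), i.e. A^e → t^(-e/4): V(t) = -t^6 + 3*t^5 - 5*t^4 + 6*t^3 - 6*t^2 + 6*t - 4 + 3*t^-1 - t^-2

Answer: -t^6 + 3*t^5 - 5*t^4 + 6*t^3 - 6*t^2 + 6*t - 4 + 3*t^-1 - t^-2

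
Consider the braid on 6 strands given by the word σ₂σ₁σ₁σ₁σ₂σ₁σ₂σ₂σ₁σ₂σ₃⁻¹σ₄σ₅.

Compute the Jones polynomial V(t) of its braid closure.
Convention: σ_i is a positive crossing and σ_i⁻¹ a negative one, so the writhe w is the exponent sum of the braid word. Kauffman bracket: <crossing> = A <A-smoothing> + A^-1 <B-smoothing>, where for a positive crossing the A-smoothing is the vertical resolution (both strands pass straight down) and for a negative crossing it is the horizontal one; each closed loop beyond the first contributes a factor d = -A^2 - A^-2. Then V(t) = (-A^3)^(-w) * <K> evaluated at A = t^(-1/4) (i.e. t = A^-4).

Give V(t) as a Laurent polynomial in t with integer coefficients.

-t^10 + t^6 + t^4

Derivation:
The presented braid s2 s1 s1 s1 s2 s1 s2 s2 s1 s2 s3^-1 s4 s5 on 6 strands reduces by inverse Markov moves (closure unchanged at each step):
  Destabilize: the word has the form β·s5 where s5 occurs only as the final letter (β ∈ B_5); drop it and the last strand → 5 strands.
  Destabilize: the word has the form β·s4 where s4 occurs only as the final letter (β ∈ B_4); drop it and the last strand → 4 strands.
  Destabilize: the word has the form β·s3^-1 where s3^-1 occurs only as the final letter (β ∈ B_3); drop it and the last strand → 3 strands.
Reduced to β = s2 s1 s1 s1 s2 s1 s2 s2 s1 s2 on 3 strands, 10 crossings.
Compute on β:
Braid: s2 s1 s1 s1 s2 s1 s2 s2 s1 s2 on 3 strands, 10 crossings.
Writhe w = (#positive) - (#negative) = 10 - 0 = 10.
State-sum expansion of <K>. There are 2^10 = 1024 states.
Each crossing splits two ways (0=vertical, 1=horizontal). The state's weight is A^(#A-smoothings - #B-smoothings) * d^(loops - 1).
Tabulate the states by total A-exponent and number of loops L (A-exp: L × count):
  A^10: L=3 ×1
  A^8: L=2 ×10
  A^6: L=1 ×25, L=3 ×20
  A^4: L=2 ×100, L=4 ×20
  A^2: L=1 ×36, L=3 ×164, L=5 ×10
  A^0: L=2 ×108, L=4 ×142, L=6 ×2
  A^-2: L=1 ×12, L=3 ×129, L=5 ×69
  A^-4: L=2 ×24, L=4 ×78, L=6 ×18
  A^-6: L=3 ×19, L=5 ×24, L=7 ×2
  A^-8: L=4 ×7, L=6 ×3
  A^-10: L=5 ×1
Each group contributes A^e * Σ count * d^(L-1):
Powers of d = -A^2 - A^-2: d^2 = A^4 + 2 + A^-4; d^3 = -A^6 - 3*A^2 - 3*A^-2 - A^-6; d^4 = A^8 + 4*A^4 + 6 + 4*A^-4 + A^-8; d^5 = -A^10 - 5*A^6 - 10*A^2 - 10*A^-2 - 5*A^-6 - A^-10; d^6 = A^12 + 6*A^8 + 15*A^4 + 20 + 15*A^-4 + 6*A^-8 + A^-12.
  A^10 * (d^2) = A^14 + 2*A^10 + A^6
  A^8 * (10*d) = -10*A^10 - 10*A^6
  A^6 * (25 + 20*d^2) = 20*A^10 + 65*A^6 + 20*A^2
  A^4 * (100*d + 20*d^3) = -20*A^10 - 160*A^6 - 160*A^2 - 20*A^-2
  A^2 * (36 + 164*d^2 + 10*d^4) = 10*A^10 + 204*A^6 + 424*A^2 + 204*A^-2 + 10*A^-6
  A^0 * (108*d + 142*d^3 + 2*d^5) = -2*A^10 - 152*A^6 - 554*A^2 - 554*A^-2 - 152*A^-6 - 2*A^-10
  A^-2 * (12 + 129*d^2 + 69*d^4) = 69*A^6 + 405*A^2 + 684*A^-2 + 405*A^-6 + 69*A^-10
  A^-4 * (24*d + 78*d^3 + 18*d^5) = -18*A^6 - 168*A^2 - 438*A^-2 - 438*A^-6 - 168*A^-10 - 18*A^-14
  A^-6 * (19*d^2 + 24*d^4 + 2*d^6) = 2*A^6 + 36*A^2 + 145*A^-2 + 222*A^-6 + 145*A^-10 + 36*A^-14 + 2*A^-18
  A^-8 * (7*d^3 + 3*d^5) = -3*A^2 - 22*A^-2 - 51*A^-6 - 51*A^-10 - 22*A^-14 - 3*A^-18
  A^-10 * (d^4) = A^-2 + 4*A^-6 + 6*A^-10 + 4*A^-14 + A^-18
Summing the groups: <K> = A^14 + A^6 - A^-10
Normalise by the writhe: (-A^3)^(-w) = (-A^3)^(-10) = A^-30, so f(A) = A^-30 * <K> = A^-16 + A^-24 - A^-40.
Substitute A = t^(-1/4), i.e. A^e → t^(-e/4): V(t) = -t^10 + t^6 + t^4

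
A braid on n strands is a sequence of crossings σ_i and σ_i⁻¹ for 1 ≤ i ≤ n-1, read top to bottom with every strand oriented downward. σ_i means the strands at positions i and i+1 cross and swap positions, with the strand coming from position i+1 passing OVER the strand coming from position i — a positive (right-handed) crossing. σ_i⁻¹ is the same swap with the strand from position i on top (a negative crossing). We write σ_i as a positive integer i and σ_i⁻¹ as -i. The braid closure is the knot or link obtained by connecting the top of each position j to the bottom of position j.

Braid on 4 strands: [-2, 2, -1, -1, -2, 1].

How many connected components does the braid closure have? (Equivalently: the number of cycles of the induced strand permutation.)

Track the strand permutation on 4 strands, starting from identity.
  step 1: s2^-1 swaps positions 2,3 -> [1 3 2 4]
  step 2: s2 swaps positions 2,3 -> [1 2 3 4]
  step 3: s1^-1 swaps positions 1,2 -> [2 1 3 4]
  step 4: s1^-1 swaps positions 1,2 -> [1 2 3 4]
  step 5: s2^-1 swaps positions 2,3 -> [1 3 2 4]
  step 6: s1 swaps positions 1,2 -> [3 1 2 4]
Final permutation (position -> original strand): [3 1 2 4]
Closure components = cycle count of this permutation = 2.

Answer: 2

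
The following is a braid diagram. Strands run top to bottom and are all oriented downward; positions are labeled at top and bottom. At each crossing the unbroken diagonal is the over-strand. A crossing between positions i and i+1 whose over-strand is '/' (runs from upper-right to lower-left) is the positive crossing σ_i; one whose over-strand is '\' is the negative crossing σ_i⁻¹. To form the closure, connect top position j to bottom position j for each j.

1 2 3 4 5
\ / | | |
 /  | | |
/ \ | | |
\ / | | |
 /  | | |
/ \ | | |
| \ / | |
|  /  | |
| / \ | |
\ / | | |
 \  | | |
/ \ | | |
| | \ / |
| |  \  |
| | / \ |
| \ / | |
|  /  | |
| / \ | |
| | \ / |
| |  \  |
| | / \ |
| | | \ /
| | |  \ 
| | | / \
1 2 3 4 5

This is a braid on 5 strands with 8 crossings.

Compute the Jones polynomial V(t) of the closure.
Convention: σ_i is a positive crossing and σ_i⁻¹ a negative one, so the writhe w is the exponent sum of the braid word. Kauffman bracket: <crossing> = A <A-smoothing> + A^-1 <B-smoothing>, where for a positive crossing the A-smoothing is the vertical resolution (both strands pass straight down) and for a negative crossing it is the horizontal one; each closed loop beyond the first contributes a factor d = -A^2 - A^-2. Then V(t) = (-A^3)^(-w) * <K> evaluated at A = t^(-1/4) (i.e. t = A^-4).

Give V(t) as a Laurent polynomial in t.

Reading the diagram top to bottom ('/'-over between positions i,i+1 = s_i, '\'-over = s_i^-1): braid word = s1 s1 s2 s1^-1 s3^-1 s2 s3^-1 s4^-1.
The presented braid s1 s1 s2 s1^-1 s3^-1 s2 s3^-1 s4^-1 on 5 strands reduces by inverse Markov moves (closure unchanged at each step):
  Destabilize: the word has the form β·s4^-1 where s4^-1 occurs only as the final letter (β ∈ B_4); drop it and the last strand → 4 strands.
Reduced to β = s1 s1 s2 s1^-1 s3^-1 s2 s3^-1 on 4 strands, 7 crossings.
Compute on β:
Braid: s1 s1 s2 s1^-1 s3^-1 s2 s3^-1 on 4 strands, 7 crossings.
Writhe w = (#positive) - (#negative) = 4 - 3 = 1.
Computing the Kauffman bracket via state sum. There are 2^7 = 128 states.
Smooth each crossing (0=||, 1=⌣⌢); contribution A^(Σ sign_k(1-2s_k)) * d^(L-1).
Tabulate the states by total A-exponent and number of loops L (A-exp: L × count):
  A^7: L=3 ×1
  A^5: L=2 ×4, L=4 ×3
  A^3: L=1 ×5, L=3 ×15, L=5 ×1
  A^1: L=2 ×27, L=4 ×8
  A^-1: L=1 ×14, L=3 ×20, L=5 ×1
  A^-3: L=2 ×17, L=4 ×4
  A^-5: L=3 ×7
  A^-7: L=4 ×1
Each group contributes A^e * Σ count * d^(L-1):
Powers of d = -A^2 - A^-2: d^2 = A^4 + 2 + A^-4; d^3 = -A^6 - 3*A^2 - 3*A^-2 - A^-6; d^4 = A^8 + 4*A^4 + 6 + 4*A^-4 + A^-8.
  A^7 * (d^2) = A^11 + 2*A^7 + A^3
  A^5 * (4*d + 3*d^3) = -3*A^11 - 13*A^7 - 13*A^3 - 3*A^-1
  A^3 * (5 + 15*d^2 + d^4) = A^11 + 19*A^7 + 41*A^3 + 19*A^-1 + A^-5
  A^1 * (27*d + 8*d^3) = -8*A^7 - 51*A^3 - 51*A^-1 - 8*A^-5
  A^-1 * (14 + 20*d^2 + d^4) = A^7 + 24*A^3 + 60*A^-1 + 24*A^-5 + A^-9
  A^-3 * (17*d + 4*d^3) = -4*A^3 - 29*A^-1 - 29*A^-5 - 4*A^-9
  A^-5 * (7*d^2) = 7*A^-1 + 14*A^-5 + 7*A^-9
  A^-7 * (d^3) = -A^-1 - 3*A^-5 - 3*A^-9 - A^-13
Summing the groups: <K> = -A^11 + A^7 - 2*A^3 + 2*A^-1 - A^-5 + A^-9 - A^-13
Normalise by the writhe: (-A^3)^(-w) = (-A^3)^(-1) = -A^-3, so f(A) = -A^-3 * <K> = A^8 - A^4 + 2 - 2*A^-4 + A^-8 - A^-12 + A^-16.
Substitute A = t^(-1/4), i.e. A^e → t^(-e/4): V(t) = t^4 - t^3 + t^2 - 2*t + 2 - t^-1 + t^-2

Answer: t^4 - t^3 + t^2 - 2*t + 2 - t^-1 + t^-2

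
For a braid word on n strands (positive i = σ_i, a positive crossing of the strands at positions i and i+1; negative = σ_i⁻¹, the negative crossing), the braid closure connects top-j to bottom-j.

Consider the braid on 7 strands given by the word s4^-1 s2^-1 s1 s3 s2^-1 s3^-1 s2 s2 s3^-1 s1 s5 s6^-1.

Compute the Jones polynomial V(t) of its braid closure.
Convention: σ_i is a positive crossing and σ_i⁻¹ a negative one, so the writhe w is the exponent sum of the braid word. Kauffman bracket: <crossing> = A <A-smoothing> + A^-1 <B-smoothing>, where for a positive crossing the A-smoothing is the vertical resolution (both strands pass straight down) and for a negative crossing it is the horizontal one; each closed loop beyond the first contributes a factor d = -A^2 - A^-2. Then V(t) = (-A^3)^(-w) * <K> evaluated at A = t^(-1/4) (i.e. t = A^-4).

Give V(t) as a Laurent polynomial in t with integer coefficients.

t^3 - t^2 + t - 1 + t^-1 - t^-2 + t^-3

Derivation:
The presented braid s4^-1 s2^-1 s1 s3 s2^-1 s3^-1 s2 s2 s3^-1 s1 s5 s6^-1 on 7 strands reduces by inverse Markov moves (closure unchanged at each step):
  Destabilize: the word has the form β·s6^-1 where s6^-1 occurs only as the final letter (β ∈ B_6); drop it and the last strand → 6 strands.
  Destabilize: the word has the form β·s5 where s5 occurs only as the final letter (β ∈ B_5); drop it and the last strand → 5 strands.
Reduced to β = s4^-1 s2^-1 s1 s3 s2^-1 s3^-1 s2 s2 s3^-1 s1 on 5 strands, 10 crossings.
Compute on β:
Braid: s4^-1 s2^-1 s1 s3 s2^-1 s3^-1 s2 s2 s3^-1 s1 on 5 strands, 10 crossings.
Writhe w = (#positive) - (#negative) = 5 - 5 = 0.
State-sum expansion of <K>. There are 2^10 = 1024 states.
For each crossing: s=0 is the vertical smoothing, s=1 horizontal. Crossing k contributes A^(sign_k * (1 - 2*s_k)); loop factor d = -A^2 - A^-2.
Tabulate the states by total A-exponent and number of loops L (A-exp: L × count):
  A^10: L=4 ×1
  A^8: L=3 ×9, L=5 ×1
  A^6: L=2 ×27, L=4 ×18
  A^4: L=1 ×28, L=3 ×78, L=5 ×14
  A^2: L=2 ×116, L=4 ×88, L=6 ×6
  A^0: L=1 ×27, L=3 ×178, L=5 ×46, L=7 ×1
  A^-2: L=2 ×78, L=4 ×123, L=6 ×9
  A^-4: L=1 ×6, L=3 ×78, L=5 ×36
  A^-6: L=2 ×11, L=4 ×31, L=6 ×3
  A^-8: L=3 ×6, L=5 ×4
  A^-10: L=4 ×1
Each group contributes A^e * Σ count * d^(L-1):
Powers of d = -A^2 - A^-2: d^2 = A^4 + 2 + A^-4; d^3 = -A^6 - 3*A^2 - 3*A^-2 - A^-6; d^4 = A^8 + 4*A^4 + 6 + 4*A^-4 + A^-8; d^5 = -A^10 - 5*A^6 - 10*A^2 - 10*A^-2 - 5*A^-6 - A^-10; d^6 = A^12 + 6*A^8 + 15*A^4 + 20 + 15*A^-4 + 6*A^-8 + A^-12.
  A^10 * (d^3) = -A^16 - 3*A^12 - 3*A^8 - A^4
  A^8 * (9*d^2 + d^4) = A^16 + 13*A^12 + 24*A^8 + 13*A^4 + 1
  A^6 * (27*d + 18*d^3) = -18*A^12 - 81*A^8 - 81*A^4 - 18
  A^4 * (28 + 78*d^2 + 14*d^4) = 14*A^12 + 134*A^8 + 268*A^4 + 134 + 14*A^-4
  A^2 * (116*d + 88*d^3 + 6*d^5) = -6*A^12 - 118*A^8 - 440*A^4 - 440 - 118*A^-4 - 6*A^-8
  A^0 * (27 + 178*d^2 + 46*d^4 + d^6) = A^12 + 52*A^8 + 377*A^4 + 679 + 377*A^-4 + 52*A^-8 + A^-12
  A^-2 * (78*d + 123*d^3 + 9*d^5) = -9*A^8 - 168*A^4 - 537 - 537*A^-4 - 168*A^-8 - 9*A^-12
  A^-4 * (6 + 78*d^2 + 36*d^4) = 36*A^4 + 222 + 378*A^-4 + 222*A^-8 + 36*A^-12
  A^-6 * (11*d + 31*d^3 + 3*d^5) = -3*A^4 - 46 - 134*A^-4 - 134*A^-8 - 46*A^-12 - 3*A^-16
  A^-8 * (6*d^2 + 4*d^4) = 4 + 22*A^-4 + 36*A^-8 + 22*A^-12 + 4*A^-16
  A^-10 * (d^3) = -A^-4 - 3*A^-8 - 3*A^-12 - A^-16
Summing the groups: <K> = A^12 - A^8 + A^4 - 1 + A^-4 - A^-8 + A^-12
Normalise by the writhe: (-A^3)^(-w) = (-A^3)^(0) = 1, so f(A) = 1 * <K> = A^12 - A^8 + A^4 - 1 + A^-4 - A^-8 + A^-12.
Substitute A = t^(-1/4), i.e. A^e → t^(-e/4): V(t) = t^3 - t^2 + t - 1 + t^-1 - t^-2 + t^-3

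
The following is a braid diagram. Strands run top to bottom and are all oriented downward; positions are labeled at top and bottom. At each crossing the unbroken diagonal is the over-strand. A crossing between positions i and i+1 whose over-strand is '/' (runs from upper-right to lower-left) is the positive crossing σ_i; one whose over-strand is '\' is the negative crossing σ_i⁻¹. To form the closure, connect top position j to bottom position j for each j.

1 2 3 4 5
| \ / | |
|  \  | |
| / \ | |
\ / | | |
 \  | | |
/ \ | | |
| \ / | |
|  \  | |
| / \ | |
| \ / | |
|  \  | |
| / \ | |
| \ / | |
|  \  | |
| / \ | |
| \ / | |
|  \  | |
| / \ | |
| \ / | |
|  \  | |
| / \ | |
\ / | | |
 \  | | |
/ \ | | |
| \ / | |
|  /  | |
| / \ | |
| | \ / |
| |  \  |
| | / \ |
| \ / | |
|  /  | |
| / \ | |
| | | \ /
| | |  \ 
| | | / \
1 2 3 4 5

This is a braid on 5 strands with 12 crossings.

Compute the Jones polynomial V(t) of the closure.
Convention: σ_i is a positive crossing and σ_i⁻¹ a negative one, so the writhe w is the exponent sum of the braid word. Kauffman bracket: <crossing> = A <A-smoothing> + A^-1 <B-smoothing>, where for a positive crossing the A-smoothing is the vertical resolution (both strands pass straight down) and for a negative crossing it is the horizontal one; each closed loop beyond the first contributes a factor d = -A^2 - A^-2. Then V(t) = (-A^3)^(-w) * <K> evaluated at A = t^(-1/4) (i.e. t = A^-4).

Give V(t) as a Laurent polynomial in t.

Reading the diagram top to bottom ('/'-over between positions i,i+1 = s_i, '\'-over = s_i^-1): braid word = s2^-1 s1^-1 s2^-1 s2^-1 s2^-1 s2^-1 s2^-1 s1^-1 s2 s3^-1 s2 s4^-1.
The presented braid s2^-1 s1^-1 s2^-1 s2^-1 s2^-1 s2^-1 s2^-1 s1^-1 s2 s3^-1 s2 s4^-1 on 5 strands reduces by inverse Markov moves (closure unchanged at each step):
  Destabilize: the word has the form β·s4^-1 where s4^-1 occurs only as the final letter (β ∈ B_4); drop it and the last strand → 4 strands.
  Deconjugate: the word is γ·β·γ⁻¹ with γ = s2^-1 (prefix) and γ⁻¹ = s2 (suffix); strip both.
  Destabilize: the word has the form β·s3^-1 where s3^-1 occurs only as the final letter (β ∈ B_3); drop it and the last strand → 3 strands.
Reduced to β = s1^-1 s2^-1 s2^-1 s2^-1 s2^-1 s2^-1 s1^-1 s2 on 3 strands, 8 crossings.
Compute on β:
Braid: s1^-1 s2^-1 s2^-1 s2^-1 s2^-1 s2^-1 s1^-1 s2 on 3 strands, 8 crossings.
Writhe w = (#positive) - (#negative) = 1 - 7 = -6.
Enumerate smoothing states for the bracket polynomial. There are 2^8 = 256 states.
Smooth each crossing (0=||, 1=⌣⌢); contribution A^(Σ sign_k(1-2s_k)) * d^(L-1).
Tabulate the states by total A-exponent and number of loops L (A-exp: L × count):
  A^8: L=6 ×1
  A^6: L=5 ×8
  A^4: L=4 ×25, L=6 ×3
  A^2: L=3 ×40, L=5 ×15, L=7 ×1
  A^0: L=2 ×35, L=4 ×30, L=6 ×5
  A^-2: L=1 ×15, L=3 ×31, L=5 ×10
  A^-4: L=2 ×18, L=4 ×10
  A^-6: L=1 ×2, L=3 ×6
  A^-8: L=2 ×1
Each group contributes A^e * Σ count * d^(L-1):
Powers of d = -A^2 - A^-2: d^2 = A^4 + 2 + A^-4; d^3 = -A^6 - 3*A^2 - 3*A^-2 - A^-6; d^4 = A^8 + 4*A^4 + 6 + 4*A^-4 + A^-8; d^5 = -A^10 - 5*A^6 - 10*A^2 - 10*A^-2 - 5*A^-6 - A^-10; d^6 = A^12 + 6*A^8 + 15*A^4 + 20 + 15*A^-4 + 6*A^-8 + A^-12.
  A^8 * (d^5) = -A^18 - 5*A^14 - 10*A^10 - 10*A^6 - 5*A^2 - A^-2
  A^6 * (8*d^4) = 8*A^14 + 32*A^10 + 48*A^6 + 32*A^2 + 8*A^-2
  A^4 * (25*d^3 + 3*d^5) = -3*A^14 - 40*A^10 - 105*A^6 - 105*A^2 - 40*A^-2 - 3*A^-6
  A^2 * (40*d^2 + 15*d^4 + d^6) = A^14 + 21*A^10 + 115*A^6 + 190*A^2 + 115*A^-2 + 21*A^-6 + A^-10
  A^0 * (35*d + 30*d^3 + 5*d^5) = -5*A^10 - 55*A^6 - 175*A^2 - 175*A^-2 - 55*A^-6 - 5*A^-10
  A^-2 * (15 + 31*d^2 + 10*d^4) = 10*A^6 + 71*A^2 + 137*A^-2 + 71*A^-6 + 10*A^-10
  A^-4 * (18*d + 10*d^3) = -10*A^2 - 48*A^-2 - 48*A^-6 - 10*A^-10
  A^-6 * (2 + 6*d^2) = 6*A^-2 + 14*A^-6 + 6*A^-10
  A^-8 * (d) = -A^-6 - A^-10
Summing the groups: <K> = -A^18 + A^14 - 2*A^10 + 3*A^6 - 2*A^2 + 2*A^-2 - A^-6 + A^-10
Normalise by the writhe: (-A^3)^(-w) = (-A^3)^(6) = A^18, so f(A) = A^18 * <K> = -A^36 + A^32 - 2*A^28 + 3*A^24 - 2*A^20 + 2*A^16 - A^12 + A^8.
Substitute A = t^(-1/4), i.e. A^e → t^(-e/4): V(t) = t^-2 - t^-3 + 2*t^-4 - 2*t^-5 + 3*t^-6 - 2*t^-7 + t^-8 - t^-9

Answer: t^-2 - t^-3 + 2*t^-4 - 2*t^-5 + 3*t^-6 - 2*t^-7 + t^-8 - t^-9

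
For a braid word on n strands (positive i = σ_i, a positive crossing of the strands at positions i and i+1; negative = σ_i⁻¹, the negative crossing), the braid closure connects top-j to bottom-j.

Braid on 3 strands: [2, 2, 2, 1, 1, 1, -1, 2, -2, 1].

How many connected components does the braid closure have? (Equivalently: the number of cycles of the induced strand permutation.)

Track the strand permutation on 3 strands, starting from identity.
  step 1: s2 swaps positions 2,3 -> [1 3 2]
  step 2: s2 swaps positions 2,3 -> [1 2 3]
  step 3: s2 swaps positions 2,3 -> [1 3 2]
  step 4: s1 swaps positions 1,2 -> [3 1 2]
  step 5: s1 swaps positions 1,2 -> [1 3 2]
  step 6: s1 swaps positions 1,2 -> [3 1 2]
  step 7: s1^-1 swaps positions 1,2 -> [1 3 2]
  step 8: s2 swaps positions 2,3 -> [1 2 3]
  step 9: s2^-1 swaps positions 2,3 -> [1 3 2]
  step 10: s1 swaps positions 1,2 -> [3 1 2]
Final permutation (position -> original strand): [3 1 2]
Closure components = cycle count of this permutation = 1.

Answer: 1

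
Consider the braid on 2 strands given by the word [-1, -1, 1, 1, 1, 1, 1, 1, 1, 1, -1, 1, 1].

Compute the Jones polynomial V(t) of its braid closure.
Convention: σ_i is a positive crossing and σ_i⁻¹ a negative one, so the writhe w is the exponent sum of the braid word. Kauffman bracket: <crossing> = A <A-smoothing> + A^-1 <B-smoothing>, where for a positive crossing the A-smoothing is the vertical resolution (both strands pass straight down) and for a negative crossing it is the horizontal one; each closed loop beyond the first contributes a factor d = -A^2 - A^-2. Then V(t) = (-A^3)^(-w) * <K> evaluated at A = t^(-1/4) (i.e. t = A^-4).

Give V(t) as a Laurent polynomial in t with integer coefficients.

-t^10 + t^9 - t^8 + t^7 - t^6 + t^5 + t^3

Derivation:
The presented braid s1^-1 s1^-1 s1 s1 s1 s1 s1 s1 s1 s1 s1^-1 s1 s1 on 2 strands reduces by inverse Markov moves (closure unchanged at each step):
  Deconjugate: the word is γ·β·γ⁻¹ with γ = s1^-1 (prefix) and γ⁻¹ = s1 (suffix); strip both.
  Deconjugate: the word is γ·β·γ⁻¹ with γ = s1^-1 s1 (prefix) and γ⁻¹ = s1^-1 s1 (suffix); strip both.
Reduced to β = s1 s1 s1 s1 s1 s1 s1 on 2 strands, 7 crossings.
Compute on β:
Braid: s1 s1 s1 s1 s1 s1 s1 on 2 strands, 7 crossings.
Writhe w = (#positive) - (#negative) = 7 - 0 = 7.
Computing the Kauffman bracket via state sum. There are 2^7 = 128 states.
Each crossing splits two ways (0=vertical, 1=horizontal). The state's weight is A^(#A-smoothings - #B-smoothings) * d^(loops - 1).
Tabulate the states by total A-exponent and number of loops L (A-exp: L × count):
  A^7: L=2 ×1
  A^5: L=1 ×7
  A^3: L=2 ×21
  A^1: L=3 ×35
  A^-1: L=4 ×35
  A^-3: L=5 ×21
  A^-5: L=6 ×7
  A^-7: L=7 ×1
Each group contributes A^e * Σ count * d^(L-1):
Powers of d = -A^2 - A^-2: d^2 = A^4 + 2 + A^-4; d^3 = -A^6 - 3*A^2 - 3*A^-2 - A^-6; d^4 = A^8 + 4*A^4 + 6 + 4*A^-4 + A^-8; d^5 = -A^10 - 5*A^6 - 10*A^2 - 10*A^-2 - 5*A^-6 - A^-10; d^6 = A^12 + 6*A^8 + 15*A^4 + 20 + 15*A^-4 + 6*A^-8 + A^-12.
  A^7 * (d) = -A^9 - A^5
  A^5 * (7) = 7*A^5
  A^3 * (21*d) = -21*A^5 - 21*A
  A^1 * (35*d^2) = 35*A^5 + 70*A + 35*A^-3
  A^-1 * (35*d^3) = -35*A^5 - 105*A - 105*A^-3 - 35*A^-7
  A^-3 * (21*d^4) = 21*A^5 + 84*A + 126*A^-3 + 84*A^-7 + 21*A^-11
  A^-5 * (7*d^5) = -7*A^5 - 35*A - 70*A^-3 - 70*A^-7 - 35*A^-11 - 7*A^-15
  A^-7 * (d^6) = A^5 + 6*A + 15*A^-3 + 20*A^-7 + 15*A^-11 + 6*A^-15 + A^-19
Summing the groups: <K> = -A^9 - A + A^-3 - A^-7 + A^-11 - A^-15 + A^-19
Normalise by the writhe: (-A^3)^(-w) = (-A^3)^(-7) = -A^-21, so f(A) = -A^-21 * <K> = A^-12 + A^-20 - A^-24 + A^-28 - A^-32 + A^-36 - A^-40.
Substitute A = t^(-1/4), i.e. A^e → t^(-e/4): V(t) = -t^10 + t^9 - t^8 + t^7 - t^6 + t^5 + t^3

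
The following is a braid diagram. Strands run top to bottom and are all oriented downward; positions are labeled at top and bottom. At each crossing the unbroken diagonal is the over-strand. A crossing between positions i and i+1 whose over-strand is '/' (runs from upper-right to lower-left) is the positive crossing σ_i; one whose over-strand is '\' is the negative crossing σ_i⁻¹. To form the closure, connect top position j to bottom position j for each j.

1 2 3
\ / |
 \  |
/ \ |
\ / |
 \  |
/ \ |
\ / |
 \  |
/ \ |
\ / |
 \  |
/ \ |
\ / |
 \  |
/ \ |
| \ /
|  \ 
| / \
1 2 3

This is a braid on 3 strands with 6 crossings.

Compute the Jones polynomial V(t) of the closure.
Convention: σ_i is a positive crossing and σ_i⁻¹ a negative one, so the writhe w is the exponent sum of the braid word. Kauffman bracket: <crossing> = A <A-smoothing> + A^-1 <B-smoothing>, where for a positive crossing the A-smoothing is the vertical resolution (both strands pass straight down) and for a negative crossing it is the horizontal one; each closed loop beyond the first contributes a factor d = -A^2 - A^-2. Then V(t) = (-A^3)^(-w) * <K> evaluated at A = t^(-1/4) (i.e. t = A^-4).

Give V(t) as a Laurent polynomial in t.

t^-2 + t^-4 - t^-5 + t^-6 - t^-7

Derivation:
Reading the diagram top to bottom ('/'-over between positions i,i+1 = s_i, '\'-over = s_i^-1): braid word = s1^-1 s1^-1 s1^-1 s1^-1 s1^-1 s2^-1.
The presented braid s1^-1 s1^-1 s1^-1 s1^-1 s1^-1 s2^-1 on 3 strands reduces by inverse Markov moves (closure unchanged at each step):
  Destabilize: the word has the form β·s2^-1 where s2^-1 occurs only as the final letter (β ∈ B_2); drop it and the last strand → 2 strands.
Reduced to β = s1^-1 s1^-1 s1^-1 s1^-1 s1^-1 on 2 strands, 5 crossings.
Compute on β:
Braid: s1^-1 s1^-1 s1^-1 s1^-1 s1^-1 on 2 strands, 5 crossings.
Writhe w = (#positive) - (#negative) = 0 - 5 = -5.
Computing the Kauffman bracket via state sum. There are 2^5 = 32 states.
Smooth each crossing (0=||, 1=⌣⌢); contribution A^(Σ sign_k(1-2s_k)) * d^(L-1).
  state 00000: A-exp=-5, loops=2, term = A^-5 * d^1
  state 00001: A-exp=-3, loops=1, term = A^-3 * d^0
  state 00010: A-exp=-3, loops=1, term = A^-3 * d^0
  state 00011: A-exp=-1, loops=2, term = A^-1 * d^1
  state 00100: A-exp=-3, loops=1, term = A^-3 * d^0
  state 00101: A-exp=-1, loops=2, term = A^-1 * d^1
  state 00110: A-exp=-1, loops=2, term = A^-1 * d^1
  state 00111: A-exp=+1, loops=3, term = A^1 * d^2
  state 01000: A-exp=-3, loops=1, term = A^-3 * d^0
  state 01001: A-exp=-1, loops=2, term = A^-1 * d^1
  state 01010: A-exp=-1, loops=2, term = A^-1 * d^1
  state 01011: A-exp=+1, loops=3, term = A^1 * d^2
  state 01100: A-exp=-1, loops=2, term = A^-1 * d^1
  state 01101: A-exp=+1, loops=3, term = A^1 * d^2
  state 01110: A-exp=+1, loops=3, term = A^1 * d^2
  state 01111: A-exp=+3, loops=4, term = A^3 * d^3
  state 10000: A-exp=-3, loops=1, term = A^-3 * d^0
  state 10001: A-exp=-1, loops=2, term = A^-1 * d^1
  state 10010: A-exp=-1, loops=2, term = A^-1 * d^1
  state 10011: A-exp=+1, loops=3, term = A^1 * d^2
  state 10100: A-exp=-1, loops=2, term = A^-1 * d^1
  state 10101: A-exp=+1, loops=3, term = A^1 * d^2
  state 10110: A-exp=+1, loops=3, term = A^1 * d^2
  state 10111: A-exp=+3, loops=4, term = A^3 * d^3
  state 11000: A-exp=-1, loops=2, term = A^-1 * d^1
  state 11001: A-exp=+1, loops=3, term = A^1 * d^2
  state 11010: A-exp=+1, loops=3, term = A^1 * d^2
  state 11011: A-exp=+3, loops=4, term = A^3 * d^3
  state 11100: A-exp=+1, loops=3, term = A^1 * d^2
  state 11101: A-exp=+3, loops=4, term = A^3 * d^3
  state 11110: A-exp=+3, loops=4, term = A^3 * d^3
  state 11111: A-exp=+5, loops=5, term = A^5 * d^4
Collect the terms by A-exponent (count of states per loop number):
Powers of d = -A^2 - A^-2: d^2 = A^4 + 2 + A^-4; d^3 = -A^6 - 3*A^2 - 3*A^-2 - A^-6; d^4 = A^8 + 4*A^4 + 6 + 4*A^-4 + A^-8.
  A^5 * (d^4) = A^13 + 4*A^9 + 6*A^5 + 4*A + A^-3
  A^3 * (5*d^3) = -5*A^9 - 15*A^5 - 15*A - 5*A^-3
  A^1 * (10*d^2) = 10*A^5 + 20*A + 10*A^-3
  A^-1 * (10*d) = -10*A - 10*A^-3
  A^-3 * (5) = 5*A^-3
  A^-5 * (d) = -A^-3 - A^-7
Summing the groups: <K> = A^13 - A^9 + A^5 - A - A^-7
Normalise by the writhe: (-A^3)^(-w) = (-A^3)^(5) = -A^15, so f(A) = -A^15 * <K> = -A^28 + A^24 - A^20 + A^16 + A^8.
Substitute A = t^(-1/4), i.e. A^e → t^(-e/4): V(t) = t^-2 + t^-4 - t^-5 + t^-6 - t^-7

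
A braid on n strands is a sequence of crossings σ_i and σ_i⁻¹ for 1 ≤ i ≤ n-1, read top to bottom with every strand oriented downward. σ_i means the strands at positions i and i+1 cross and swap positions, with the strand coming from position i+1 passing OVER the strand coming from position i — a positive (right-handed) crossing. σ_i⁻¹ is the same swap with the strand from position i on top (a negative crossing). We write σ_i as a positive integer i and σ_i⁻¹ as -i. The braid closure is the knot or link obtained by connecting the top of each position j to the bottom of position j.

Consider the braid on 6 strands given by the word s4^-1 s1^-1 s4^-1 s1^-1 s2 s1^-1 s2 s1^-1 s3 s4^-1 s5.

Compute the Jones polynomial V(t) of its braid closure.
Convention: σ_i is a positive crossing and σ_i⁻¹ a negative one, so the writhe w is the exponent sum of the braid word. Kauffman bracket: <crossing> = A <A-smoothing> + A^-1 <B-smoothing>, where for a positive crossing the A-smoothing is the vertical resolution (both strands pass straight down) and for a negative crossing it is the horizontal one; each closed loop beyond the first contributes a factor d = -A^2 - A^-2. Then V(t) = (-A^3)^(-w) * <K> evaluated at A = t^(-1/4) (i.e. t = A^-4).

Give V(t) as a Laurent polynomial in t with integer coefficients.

1 - t^-1 + 3*t^-2 - 4*t^-3 + 5*t^-4 - 6*t^-5 + 5*t^-6 - 4*t^-7 + 3*t^-8 - t^-9

Derivation:
The presented braid s4^-1 s1^-1 s4^-1 s1^-1 s2 s1^-1 s2 s1^-1 s3 s4^-1 s5 on 6 strands reduces by inverse Markov moves (closure unchanged at each step):
  Destabilize: the word has the form β·s5 where s5 occurs only as the final letter (β ∈ B_5); drop it and the last strand → 5 strands.
Reduced to β = s4^-1 s1^-1 s4^-1 s1^-1 s2 s1^-1 s2 s1^-1 s3 s4^-1 on 5 strands, 10 crossings.
Compute on β:
Braid: s4^-1 s1^-1 s4^-1 s1^-1 s2 s1^-1 s2 s1^-1 s3 s4^-1 on 5 strands, 10 crossings.
Writhe w = (#positive) - (#negative) = 3 - 7 = -4.
State-sum expansion of <K>. There are 2^10 = 1024 states.
Smooth each crossing (0=||, 1=⌣⌢); contribution A^(Σ sign_k(1-2s_k)) * d^(L-1).
Tabulate the states by total A-exponent and number of loops L (A-exp: L × count):
  A^10: L=8 ×1
  A^8: L=7 ×10
  A^6: L=6 ×45
  A^4: L=5 ×118, L=7 ×2
  A^2: L=4 ×195, L=6 ×15
  A^0: L=3 ×203, L=5 ×49
  A^-2: L=2 ×123, L=4 ×85, L=6 ×2
  A^-4: L=1 ×33, L=3 ×78, L=5 ×9
  A^-6: L=2 ×29, L=4 ×16
  A^-8: L=3 ×9, L=5 ×1
  A^-10: L=4 ×1
Each group contributes A^e * Σ count * d^(L-1):
Powers of d = -A^2 - A^-2: d^2 = A^4 + 2 + A^-4; d^3 = -A^6 - 3*A^2 - 3*A^-2 - A^-6; d^4 = A^8 + 4*A^4 + 6 + 4*A^-4 + A^-8; d^5 = -A^10 - 5*A^6 - 10*A^2 - 10*A^-2 - 5*A^-6 - A^-10; d^6 = A^12 + 6*A^8 + 15*A^4 + 20 + 15*A^-4 + 6*A^-8 + A^-12; d^7 = -A^14 - 7*A^10 - 21*A^6 - 35*A^2 - 35*A^-2 - 21*A^-6 - 7*A^-10 - A^-14.
  A^10 * (d^7) = -A^24 - 7*A^20 - 21*A^16 - 35*A^12 - 35*A^8 - 21*A^4 - 7 - A^-4
  A^8 * (10*d^6) = 10*A^20 + 60*A^16 + 150*A^12 + 200*A^8 + 150*A^4 + 60 + 10*A^-4
  A^6 * (45*d^5) = -45*A^16 - 225*A^12 - 450*A^8 - 450*A^4 - 225 - 45*A^-4
  A^4 * (118*d^4 + 2*d^6) = 2*A^16 + 130*A^12 + 502*A^8 + 748*A^4 + 502 + 130*A^-4 + 2*A^-8
  A^2 * (195*d^3 + 15*d^5) = -15*A^12 - 270*A^8 - 735*A^4 - 735 - 270*A^-4 - 15*A^-8
  A^0 * (203*d^2 + 49*d^4) = 49*A^8 + 399*A^4 + 700 + 399*A^-4 + 49*A^-8
  A^-2 * (123*d + 85*d^3 + 2*d^5) = -2*A^8 - 95*A^4 - 398 - 398*A^-4 - 95*A^-8 - 2*A^-12
  A^-4 * (33 + 78*d^2 + 9*d^4) = 9*A^4 + 114 + 243*A^-4 + 114*A^-8 + 9*A^-12
  A^-6 * (29*d + 16*d^3) = -16 - 77*A^-4 - 77*A^-8 - 16*A^-12
  A^-8 * (9*d^2 + d^4) = 1 + 13*A^-4 + 24*A^-8 + 13*A^-12 + A^-16
  A^-10 * (d^3) = -A^-4 - 3*A^-8 - 3*A^-12 - A^-16
Summing the groups: <K> = -A^24 + 3*A^20 - 4*A^16 + 5*A^12 - 6*A^8 + 5*A^4 - 4 + 3*A^-4 - A^-8 + A^-12
Normalise by the writhe: (-A^3)^(-w) = (-A^3)^(4) = A^12, so f(A) = A^12 * <K> = -A^36 + 3*A^32 - 4*A^28 + 5*A^24 - 6*A^20 + 5*A^16 - 4*A^12 + 3*A^8 - A^4 + 1.
Substitute A = t^(-1/4), i.e. A^e → t^(-e/4): V(t) = 1 - t^-1 + 3*t^-2 - 4*t^-3 + 5*t^-4 - 6*t^-5 + 5*t^-6 - 4*t^-7 + 3*t^-8 - t^-9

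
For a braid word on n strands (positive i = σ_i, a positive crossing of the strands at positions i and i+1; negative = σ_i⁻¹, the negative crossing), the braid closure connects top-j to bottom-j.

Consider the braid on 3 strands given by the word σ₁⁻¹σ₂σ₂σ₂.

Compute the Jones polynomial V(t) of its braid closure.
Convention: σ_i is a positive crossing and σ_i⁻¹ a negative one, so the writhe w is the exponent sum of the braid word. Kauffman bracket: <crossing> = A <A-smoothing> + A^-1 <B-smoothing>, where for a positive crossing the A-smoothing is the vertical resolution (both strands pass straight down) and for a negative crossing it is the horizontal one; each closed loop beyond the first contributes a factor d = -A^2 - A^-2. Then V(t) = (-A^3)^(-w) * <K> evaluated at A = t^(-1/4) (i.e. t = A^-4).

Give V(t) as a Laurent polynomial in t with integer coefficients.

Braid: s1^-1 s2 s2 s2 on 3 strands, 4 crossings.
Writhe w = (#positive) - (#negative) = 3 - 1 = 2.
State-sum expansion of <K>. There are 2^4 = 16 states.
Smooth each crossing (0=||, 1=⌣⌢); contribution A^(Σ sign_k(1-2s_k)) * d^(L-1).
  state 0000: A-exp=+2, loops=3, term = A^2 * d^2
  state 0001: A-exp=+0, loops=2, term = A^0 * d^1
  state 0010: A-exp=+0, loops=2, term = A^0 * d^1
  state 0011: A-exp=-2, loops=3, term = A^-2 * d^2
  state 0100: A-exp=+0, loops=2, term = A^0 * d^1
  state 0101: A-exp=-2, loops=3, term = A^-2 * d^2
  state 0110: A-exp=-2, loops=3, term = A^-2 * d^2
  state 0111: A-exp=-4, loops=4, term = A^-4 * d^3
  state 1000: A-exp=+4, loops=2, term = A^4 * d^1
  state 1001: A-exp=+2, loops=1, term = A^2 * d^0
  state 1010: A-exp=+2, loops=1, term = A^2 * d^0
  state 1011: A-exp=+0, loops=2, term = A^0 * d^1
  state 1100: A-exp=+2, loops=1, term = A^2 * d^0
  state 1101: A-exp=+0, loops=2, term = A^0 * d^1
  state 1110: A-exp=+0, loops=2, term = A^0 * d^1
  state 1111: A-exp=-2, loops=3, term = A^-2 * d^2
Collect the terms by A-exponent (count of states per loop number):
Powers of d = -A^2 - A^-2: d^2 = A^4 + 2 + A^-4; d^3 = -A^6 - 3*A^2 - 3*A^-2 - A^-6.
  A^4 * (d) = -A^6 - A^2
  A^2 * (3 + d^2) = A^6 + 5*A^2 + A^-2
  A^0 * (6*d) = -6*A^2 - 6*A^-2
  A^-2 * (4*d^2) = 4*A^2 + 8*A^-2 + 4*A^-6
  A^-4 * (d^3) = -A^2 - 3*A^-2 - 3*A^-6 - A^-10
Summing the groups: <K> = A^2 + A^-6 - A^-10
Normalise by the writhe: (-A^3)^(-w) = (-A^3)^(-2) = A^-6, so f(A) = A^-6 * <K> = A^-4 + A^-12 - A^-16.
Substitute A = t^(-1/4), i.e. A^e → t^(-e/4): V(t) = -t^4 + t^3 + t

Answer: -t^4 + t^3 + t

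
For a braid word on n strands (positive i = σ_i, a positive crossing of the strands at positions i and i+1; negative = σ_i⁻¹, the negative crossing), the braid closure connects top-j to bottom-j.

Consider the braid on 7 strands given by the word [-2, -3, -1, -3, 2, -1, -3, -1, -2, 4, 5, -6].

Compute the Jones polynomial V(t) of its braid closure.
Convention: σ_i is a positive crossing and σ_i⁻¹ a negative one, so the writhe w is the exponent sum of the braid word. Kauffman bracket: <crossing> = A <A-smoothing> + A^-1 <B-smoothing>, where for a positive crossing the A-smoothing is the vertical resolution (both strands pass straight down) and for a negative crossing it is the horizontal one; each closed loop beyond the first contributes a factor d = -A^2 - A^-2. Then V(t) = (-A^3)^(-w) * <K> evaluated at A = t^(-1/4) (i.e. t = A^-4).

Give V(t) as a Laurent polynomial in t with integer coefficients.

t^-2 - 2*t^-3 + 5*t^-4 - 5*t^-5 + 6*t^-6 - 6*t^-7 + 4*t^-8 - 3*t^-9 + t^-10

Derivation:
The presented braid s2^-1 s3^-1 s1^-1 s3^-1 s2 s1^-1 s3^-1 s1^-1 s2^-1 s4 s5 s6^-1 on 7 strands reduces by inverse Markov moves (closure unchanged at each step):
  Destabilize: the word has the form β·s6^-1 where s6^-1 occurs only as the final letter (β ∈ B_6); drop it and the last strand → 6 strands.
  Destabilize: the word has the form β·s5 where s5 occurs only as the final letter (β ∈ B_5); drop it and the last strand → 5 strands.
  Destabilize: the word has the form β·s4 where s4 occurs only as the final letter (β ∈ B_4); drop it and the last strand → 4 strands.
Reduced to β = s2^-1 s3^-1 s1^-1 s3^-1 s2 s1^-1 s3^-1 s1^-1 s2^-1 on 4 strands, 9 crossings.
Compute on β:
Braid: s2^-1 s3^-1 s1^-1 s3^-1 s2 s1^-1 s3^-1 s1^-1 s2^-1 on 4 strands, 9 crossings.
Writhe w = (#positive) - (#negative) = 1 - 8 = -7.
State-sum expansion of <K>. There are 2^9 = 512 states.
Each crossing splits two ways (0=vertical, 1=horizontal). The state's weight is A^(#A-smoothings - #B-smoothings) * d^(loops - 1).
Tabulate the states by total A-exponent and number of loops L (A-exp: L × count):
  A^9: L=6 ×1
  A^7: L=5 ×9
  A^5: L=4 ×35, L=6 ×1
  A^3: L=3 ×74, L=5 ×10
  A^1: L=2 ×85, L=4 ×41
  A^-1: L=1 ×42, L=3 ×80, L=5 ×4
  A^-3: L=2 ×65, L=4 ×19
  A^-5: L=1 ×9, L=3 ×26, L=5 ×1
  A^-7: L=2 ×6, L=4 ×3
  A^-9: L=3 ×1
Each group contributes A^e * Σ count * d^(L-1):
Powers of d = -A^2 - A^-2: d^2 = A^4 + 2 + A^-4; d^3 = -A^6 - 3*A^2 - 3*A^-2 - A^-6; d^4 = A^8 + 4*A^4 + 6 + 4*A^-4 + A^-8; d^5 = -A^10 - 5*A^6 - 10*A^2 - 10*A^-2 - 5*A^-6 - A^-10.
  A^9 * (d^5) = -A^19 - 5*A^15 - 10*A^11 - 10*A^7 - 5*A^3 - A^-1
  A^7 * (9*d^4) = 9*A^15 + 36*A^11 + 54*A^7 + 36*A^3 + 9*A^-1
  A^5 * (35*d^3 + d^5) = -A^15 - 40*A^11 - 115*A^7 - 115*A^3 - 40*A^-1 - A^-5
  A^3 * (74*d^2 + 10*d^4) = 10*A^11 + 114*A^7 + 208*A^3 + 114*A^-1 + 10*A^-5
  A^1 * (85*d + 41*d^3) = -41*A^7 - 208*A^3 - 208*A^-1 - 41*A^-5
  A^-1 * (42 + 80*d^2 + 4*d^4) = 4*A^7 + 96*A^3 + 226*A^-1 + 96*A^-5 + 4*A^-9
  A^-3 * (65*d + 19*d^3) = -19*A^3 - 122*A^-1 - 122*A^-5 - 19*A^-9
  A^-5 * (9 + 26*d^2 + d^4) = A^3 + 30*A^-1 + 67*A^-5 + 30*A^-9 + A^-13
  A^-7 * (6*d + 3*d^3) = -3*A^-1 - 15*A^-5 - 15*A^-9 - 3*A^-13
  A^-9 * (d^2) = A^-5 + 2*A^-9 + A^-13
Summing the groups: <K> = -A^19 + 3*A^15 - 4*A^11 + 6*A^7 - 6*A^3 + 5*A^-1 - 5*A^-5 + 2*A^-9 - A^-13
Normalise by the writhe: (-A^3)^(-w) = (-A^3)^(7) = -A^21, so f(A) = -A^21 * <K> = A^40 - 3*A^36 + 4*A^32 - 6*A^28 + 6*A^24 - 5*A^20 + 5*A^16 - 2*A^12 + A^8.
Substitute A = t^(-1/4), i.e. A^e → t^(-e/4): V(t) = t^-2 - 2*t^-3 + 5*t^-4 - 5*t^-5 + 6*t^-6 - 6*t^-7 + 4*t^-8 - 3*t^-9 + t^-10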